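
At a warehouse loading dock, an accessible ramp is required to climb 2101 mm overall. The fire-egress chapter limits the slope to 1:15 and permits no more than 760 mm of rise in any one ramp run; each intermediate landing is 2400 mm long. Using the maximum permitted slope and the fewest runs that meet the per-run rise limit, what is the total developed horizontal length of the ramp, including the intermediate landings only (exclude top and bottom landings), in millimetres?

36315 mm

2101 / 760 = 2.76, so 3 ramp runs are needed. That means 2 intermediate landings.
Horizontal run for 2101 mm of rise at 1:15 is 2101 × 15 = 31515 mm.
2 intermediate landings contribute 2 × 2400 = 4800 mm.
Developed length = 31515 + 4800 = 36315 mm.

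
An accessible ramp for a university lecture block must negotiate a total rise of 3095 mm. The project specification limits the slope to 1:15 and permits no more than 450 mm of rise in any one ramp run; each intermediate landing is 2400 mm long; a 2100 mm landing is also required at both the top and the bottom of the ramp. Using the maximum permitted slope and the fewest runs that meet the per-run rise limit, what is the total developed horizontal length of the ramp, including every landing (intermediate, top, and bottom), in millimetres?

65025 mm

⌈3095/450⌉ = 7 ramp runs. That means 6 intermediate landings.
Horizontal run for 3095 mm of rise at 1:15 is 3095 × 15 = 46425 mm.
6 intermediate landings contribute 6 × 2400 = 14400 mm.
Top and bottom landings: 2 × 2100 = 4200 mm.
Total = 46425 + 14400 + 4200 = 65025 mm.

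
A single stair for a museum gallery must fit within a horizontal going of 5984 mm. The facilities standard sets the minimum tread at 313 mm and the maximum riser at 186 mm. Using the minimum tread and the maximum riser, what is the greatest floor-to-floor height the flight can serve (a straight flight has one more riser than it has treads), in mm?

3720 mm

Treads that fit: ⌊5984 / 313⌋ = 19.
Risers = treads + 1 = 20.
Maximum height = 20 × 186 = 3720 mm.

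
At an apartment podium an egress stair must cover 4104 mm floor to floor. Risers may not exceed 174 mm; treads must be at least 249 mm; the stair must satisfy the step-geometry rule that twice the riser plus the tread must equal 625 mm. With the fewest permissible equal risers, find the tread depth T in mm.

283 mm

⌈4104/174⌉ = 24 risers.
Each riser is 4104/24 = 171 mm (≤ 174 mm).
T = 625 − 2·171 = 283 mm, which satisfies the 249 mm minimum.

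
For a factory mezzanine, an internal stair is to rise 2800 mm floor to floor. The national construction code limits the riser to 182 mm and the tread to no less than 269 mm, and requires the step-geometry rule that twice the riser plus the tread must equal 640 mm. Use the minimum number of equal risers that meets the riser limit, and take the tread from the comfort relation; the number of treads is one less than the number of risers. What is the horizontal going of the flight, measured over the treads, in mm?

4350 mm

At most 182 each: 2800/182 = 15.38, giving 16 risers.
R = 2800 ÷ 16 = 175 mm.
T = 640 − 2·175 = 290 mm, which satisfies the 269 mm minimum.
Treads = 16 − 1 = 15; going = 15 × 290 = 4350 mm.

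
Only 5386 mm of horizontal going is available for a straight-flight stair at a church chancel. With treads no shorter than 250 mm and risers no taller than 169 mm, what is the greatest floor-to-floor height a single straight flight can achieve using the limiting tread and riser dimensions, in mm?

Treads that fit: ⌊5386 / 250⌋ = 21.
Risers = treads + 1 = 22.
Maximum height = 22 × 169 = 3718 mm.

3718 mm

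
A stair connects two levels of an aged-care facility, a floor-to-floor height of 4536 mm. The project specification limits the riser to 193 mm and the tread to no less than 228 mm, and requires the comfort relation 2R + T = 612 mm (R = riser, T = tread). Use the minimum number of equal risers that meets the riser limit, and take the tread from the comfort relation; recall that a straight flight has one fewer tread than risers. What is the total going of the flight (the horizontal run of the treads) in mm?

5382 mm

4536 / 193 = 23.503 → round up to 24 risers.
Riser R = 4536 / 24 = 189 mm, within the 193 mm limit.
From 2R + T = 612: T = 612 − 378 = 234 mm.
Treads = 24 − 1 = 23; going = 23 × 234 = 5382 mm.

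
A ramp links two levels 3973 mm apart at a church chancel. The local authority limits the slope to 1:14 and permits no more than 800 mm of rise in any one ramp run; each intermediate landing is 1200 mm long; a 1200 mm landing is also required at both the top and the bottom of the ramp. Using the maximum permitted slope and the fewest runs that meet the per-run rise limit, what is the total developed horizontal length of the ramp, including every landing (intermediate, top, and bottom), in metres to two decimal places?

⌈3973/800⌉ = 5 ramp runs. That means 4 intermediate landings.
Horizontal run for 3973 mm of rise at 1:14 is 3973 × 14 = 55622 mm.
4 intermediate landings contribute 4 × 1200 = 4800 mm.
Top and bottom landings: 2 × 1200 = 2400 mm.
Total = 55622 + 4800 + 2400 = 62822 mm.
= 62.82 m.

62.82 m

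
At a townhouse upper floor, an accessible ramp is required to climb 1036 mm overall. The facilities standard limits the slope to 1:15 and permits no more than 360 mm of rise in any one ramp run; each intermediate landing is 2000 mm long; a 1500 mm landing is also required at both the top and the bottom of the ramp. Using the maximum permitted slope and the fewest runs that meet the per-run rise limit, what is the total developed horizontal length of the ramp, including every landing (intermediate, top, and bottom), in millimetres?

⌈1036/360⌉ = 3 ramp runs. That means 2 intermediate landings.
Horizontal run for 1036 mm of rise at 1:15 is 1036 × 15 = 15540 mm.
2 intermediate landings contribute 2 × 2000 = 4000 mm.
Top and bottom landings: 2 × 1500 = 3000 mm.
Total = 15540 + 4000 + 3000 = 22540 mm.

22540 mm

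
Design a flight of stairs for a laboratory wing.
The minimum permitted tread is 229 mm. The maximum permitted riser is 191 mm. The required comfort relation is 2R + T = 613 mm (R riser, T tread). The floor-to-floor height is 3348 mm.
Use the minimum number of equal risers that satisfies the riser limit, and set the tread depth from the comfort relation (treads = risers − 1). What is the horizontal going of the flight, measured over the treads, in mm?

3348 / 191 = 17.53, so 18 risers are needed.
Riser R = 3348 / 18 = 186 mm, within the 191 mm limit.
From 2R + T = 613: T = 613 − 372 = 241 mm.
Going = (18 − 1) × 241 = 4097 mm.

4097 mm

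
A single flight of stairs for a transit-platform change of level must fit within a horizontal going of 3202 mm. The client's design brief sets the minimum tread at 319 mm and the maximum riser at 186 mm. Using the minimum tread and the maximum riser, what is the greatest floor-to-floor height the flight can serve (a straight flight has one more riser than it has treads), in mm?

3202 / 319 = 10.04, so 10 treads fit.
Risers = treads + 1 = 11.
Maximum height = 11 × 186 = 2046 mm.

2046 mm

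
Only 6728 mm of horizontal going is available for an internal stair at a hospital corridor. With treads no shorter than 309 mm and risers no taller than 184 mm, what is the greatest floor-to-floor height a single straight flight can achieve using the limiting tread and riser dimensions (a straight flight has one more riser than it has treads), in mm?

4048 mm

Treads that fit: ⌊6728 / 309⌋ = 21.
Risers = treads + 1 = 22.
Maximum height = 22 × 184 = 4048 mm.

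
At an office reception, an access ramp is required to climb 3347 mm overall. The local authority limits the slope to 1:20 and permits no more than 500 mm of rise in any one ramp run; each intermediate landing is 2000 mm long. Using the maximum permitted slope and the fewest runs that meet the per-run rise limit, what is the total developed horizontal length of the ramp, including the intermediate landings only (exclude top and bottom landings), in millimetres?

3347 / 500 = 6.69, so 7 ramp runs are needed. That means 6 intermediate landings.
Ramp run (horizontal) at 1:20: 3347 × 20 = 66940 mm.
Intermediate landings: 6 × 2000 = 12000 mm.
Developed length = 66940 + 12000 = 78940 mm.

78940 mm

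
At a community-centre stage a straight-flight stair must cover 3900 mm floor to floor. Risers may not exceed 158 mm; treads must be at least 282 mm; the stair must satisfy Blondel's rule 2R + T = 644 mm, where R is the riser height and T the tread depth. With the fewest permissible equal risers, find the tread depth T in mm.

⌈3900/158⌉ = 25 risers.
Each riser is 3900/25 = 156 mm (≤ 158 mm).
T = 644 − 2·156 = 332 mm, which satisfies the 282 mm minimum.

332 mm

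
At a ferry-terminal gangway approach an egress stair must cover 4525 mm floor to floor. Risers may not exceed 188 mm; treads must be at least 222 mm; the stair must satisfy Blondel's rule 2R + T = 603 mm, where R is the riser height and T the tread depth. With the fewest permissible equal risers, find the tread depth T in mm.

At most 188 each: 4525/188 = 24.07, giving 25 risers.
Riser R = 4525 / 25 = 181 mm, within the 188 mm limit.
Tread T = 603 − 2 × 181 = 241 mm (≥ 222 mm).

241 mm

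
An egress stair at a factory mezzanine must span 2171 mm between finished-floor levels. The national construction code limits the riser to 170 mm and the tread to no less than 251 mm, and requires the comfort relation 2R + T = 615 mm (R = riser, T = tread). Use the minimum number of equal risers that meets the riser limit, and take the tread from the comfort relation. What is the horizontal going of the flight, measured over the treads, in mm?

⌈2171/170⌉ = 13 risers.
Each riser is 2171/13 = 167 mm (≤ 170 mm).
Tread T = 615 − 2 × 167 = 281 mm (≥ 251 mm).
13 risers give 12 treads; going = 12 × 281 = 3372 mm.

3372 mm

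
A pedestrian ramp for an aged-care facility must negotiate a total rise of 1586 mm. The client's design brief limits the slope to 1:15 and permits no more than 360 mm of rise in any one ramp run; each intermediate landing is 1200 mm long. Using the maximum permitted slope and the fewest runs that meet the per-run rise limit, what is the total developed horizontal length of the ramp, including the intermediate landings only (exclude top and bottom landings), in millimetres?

28590 mm

At most 360 each: 1586/360 = 4.41, giving 5 ramp runs. That means 4 intermediate landings.
Ramp run (horizontal) at 1:15: 1586 × 15 = 23790 mm.
4 intermediate landings contribute 4 × 1200 = 4800 mm.
Total developed length = 23790 + 4800 = 28590 mm.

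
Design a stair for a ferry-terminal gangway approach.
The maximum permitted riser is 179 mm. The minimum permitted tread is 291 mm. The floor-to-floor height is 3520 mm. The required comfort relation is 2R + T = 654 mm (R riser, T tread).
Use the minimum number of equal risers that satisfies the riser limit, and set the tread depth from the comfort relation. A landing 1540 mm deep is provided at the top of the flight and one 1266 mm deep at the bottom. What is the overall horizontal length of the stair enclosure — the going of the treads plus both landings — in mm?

At most 179 each: 3520/179 = 19.66, giving 20 risers.
Riser R = 3520 / 20 = 176 mm, within the 179 mm limit.
Tread T = 654 − 2 × 176 = 302 mm (≥ 291 mm).
Going = (20 − 1) × 302 = 5738 mm.
Enclosure = 5738 + 1540 + 1266 = 8544 mm.

8544 mm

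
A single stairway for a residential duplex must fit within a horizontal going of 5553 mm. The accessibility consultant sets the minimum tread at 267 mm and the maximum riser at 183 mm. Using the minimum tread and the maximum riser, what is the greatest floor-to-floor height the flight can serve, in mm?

3843 mm

Treads that fit: ⌊5553 / 267⌋ = 20.
Risers = treads + 1 = 21.
Maximum height = 21 × 183 = 3843 mm.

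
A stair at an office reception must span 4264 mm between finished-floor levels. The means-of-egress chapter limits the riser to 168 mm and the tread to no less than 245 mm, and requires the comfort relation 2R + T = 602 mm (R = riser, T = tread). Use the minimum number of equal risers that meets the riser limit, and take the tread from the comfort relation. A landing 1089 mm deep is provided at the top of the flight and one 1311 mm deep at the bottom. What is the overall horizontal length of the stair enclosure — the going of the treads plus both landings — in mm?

4264 / 168 = 25.38, so 26 risers are needed.
Each riser is 4264/26 = 164 mm (≤ 168 mm).
From 2R + T = 602: T = 602 − 328 = 274 mm.
26 risers give 25 treads; going = 25 × 274 = 6850 mm.
Add landings: 6850 + 1089 + 1311 = 9250 mm.

9250 mm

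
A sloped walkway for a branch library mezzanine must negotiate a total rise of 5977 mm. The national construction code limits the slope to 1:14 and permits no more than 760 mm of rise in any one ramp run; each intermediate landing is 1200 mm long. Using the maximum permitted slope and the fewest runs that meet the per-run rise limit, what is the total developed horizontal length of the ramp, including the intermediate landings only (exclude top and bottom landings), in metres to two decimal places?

5977 / 760 = 7.864 → round up to 8 ramp runs. That means 7 intermediate landings.
Horizontal run for 5977 mm of rise at 1:14 is 5977 × 14 = 83678 mm.
Intermediate landings: 7 × 1200 = 8400 mm.
Developed length = 83678 + 8400 = 92078 mm.
= 92.08 m.

92.08 m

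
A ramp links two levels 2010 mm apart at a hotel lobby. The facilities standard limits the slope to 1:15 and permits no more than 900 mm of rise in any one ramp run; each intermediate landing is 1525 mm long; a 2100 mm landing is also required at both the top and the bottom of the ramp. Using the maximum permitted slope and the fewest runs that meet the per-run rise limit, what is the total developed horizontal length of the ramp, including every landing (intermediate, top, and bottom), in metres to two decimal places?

2010 / 900 = 2.23, so 3 ramp runs are needed. That means 2 intermediate landings.
Horizontal run for 2010 mm of rise at 1:15 is 2010 × 15 = 30150 mm.
Intermediate landings: 2 × 1525 = 3050 mm.
Top and bottom landings: 2 × 2100 = 4200 mm.
Total = 30150 + 3050 + 4200 = 37400 mm.
= 37.40 m.

37.40 m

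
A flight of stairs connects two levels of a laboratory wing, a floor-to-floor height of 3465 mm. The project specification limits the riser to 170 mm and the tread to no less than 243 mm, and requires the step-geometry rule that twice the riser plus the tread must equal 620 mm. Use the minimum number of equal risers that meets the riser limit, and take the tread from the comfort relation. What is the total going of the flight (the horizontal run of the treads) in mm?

5800 mm

⌈3465/170⌉ = 21 risers.
Riser R = 3465 / 21 = 165 mm, within the 170 mm limit.
From 2R + T = 620: T = 620 − 330 = 290 mm.
Treads = 21 − 1 = 20; going = 20 × 290 = 5800 mm.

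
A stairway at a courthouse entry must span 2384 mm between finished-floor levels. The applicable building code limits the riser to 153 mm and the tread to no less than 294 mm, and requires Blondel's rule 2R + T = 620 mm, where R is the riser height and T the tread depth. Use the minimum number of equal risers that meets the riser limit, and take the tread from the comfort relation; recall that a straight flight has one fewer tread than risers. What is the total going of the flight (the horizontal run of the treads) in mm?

4830 mm

2384 / 153 = 15.58, so 16 risers are needed.
R = 2384 ÷ 16 = 149 mm.
Tread T = 620 − 2 × 149 = 322 mm (≥ 294 mm).
Going = (16 − 1) × 322 = 4830 mm.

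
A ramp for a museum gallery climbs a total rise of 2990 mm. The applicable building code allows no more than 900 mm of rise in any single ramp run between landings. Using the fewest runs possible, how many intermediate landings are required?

At most 900 each: 2990/900 = 3.32, giving 4 ramp runs.
4 runs are separated by 3 intermediate landings.

3 intermediate landings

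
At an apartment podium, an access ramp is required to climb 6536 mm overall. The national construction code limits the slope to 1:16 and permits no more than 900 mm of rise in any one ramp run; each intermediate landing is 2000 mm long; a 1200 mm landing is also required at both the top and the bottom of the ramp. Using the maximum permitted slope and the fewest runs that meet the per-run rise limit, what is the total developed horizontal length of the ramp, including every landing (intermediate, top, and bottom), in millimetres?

6536 / 900 = 7.262 → round up to 8 ramp runs. That means 7 intermediate landings.
Horizontal run for 6536 mm of rise at 1:16 is 6536 × 16 = 104576 mm.
Intermediate landings: 7 × 2000 = 14000 mm.
Top and bottom landings: 2 × 1200 = 2400 mm.
Total = 104576 + 14000 + 2400 = 120976 mm.

120976 mm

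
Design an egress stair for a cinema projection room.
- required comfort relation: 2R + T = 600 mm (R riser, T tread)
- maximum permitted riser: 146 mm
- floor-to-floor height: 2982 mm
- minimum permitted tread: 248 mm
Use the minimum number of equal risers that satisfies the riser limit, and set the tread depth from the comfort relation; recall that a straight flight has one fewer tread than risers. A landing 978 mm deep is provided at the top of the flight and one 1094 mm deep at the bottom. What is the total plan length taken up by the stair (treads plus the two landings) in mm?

8392 mm

2982 / 146 = 20.425 → round up to 21 risers.
Riser R = 2982 / 21 = 142 mm, within the 146 mm limit.
From 2R + T = 600: T = 600 − 284 = 316 mm.
21 risers give 20 treads; going = 20 × 316 = 6320 mm.
Add landings: 6320 + 978 + 1094 = 8392 mm.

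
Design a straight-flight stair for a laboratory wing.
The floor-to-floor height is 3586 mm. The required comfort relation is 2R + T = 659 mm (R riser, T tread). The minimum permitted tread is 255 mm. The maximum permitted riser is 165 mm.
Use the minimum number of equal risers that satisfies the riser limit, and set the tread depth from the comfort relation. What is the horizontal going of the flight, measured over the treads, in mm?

6993 mm

⌈3586/165⌉ = 22 risers.
R = 3586 ÷ 22 = 163 mm.
Tread T = 659 − 2 × 163 = 333 mm (≥ 255 mm).
Treads = 22 − 1 = 21; going = 21 × 333 = 6993 mm.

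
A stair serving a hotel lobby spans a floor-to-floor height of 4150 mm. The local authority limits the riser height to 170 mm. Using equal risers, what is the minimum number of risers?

25 risers

4150 / 170 = 24.41, so 25 risers are needed.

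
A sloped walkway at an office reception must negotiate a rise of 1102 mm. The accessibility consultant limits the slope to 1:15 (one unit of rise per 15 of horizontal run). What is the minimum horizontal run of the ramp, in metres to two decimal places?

Run = rise × 15 = 1102 × 15 = 16530 mm.
16530 mm = 16.53 m.

16.53 m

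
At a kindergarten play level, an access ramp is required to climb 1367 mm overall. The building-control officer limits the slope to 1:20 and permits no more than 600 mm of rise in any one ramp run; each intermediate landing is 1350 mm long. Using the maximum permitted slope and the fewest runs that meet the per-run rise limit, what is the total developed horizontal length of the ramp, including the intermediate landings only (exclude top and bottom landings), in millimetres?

⌈1367/600⌉ = 3 ramp runs. That means 2 intermediate landings.
Horizontal run for 1367 mm of rise at 1:20 is 1367 × 20 = 27340 mm.
Intermediate landings: 2 × 1350 = 2700 mm.
Developed length = 27340 + 2700 = 30040 mm.

30040 mm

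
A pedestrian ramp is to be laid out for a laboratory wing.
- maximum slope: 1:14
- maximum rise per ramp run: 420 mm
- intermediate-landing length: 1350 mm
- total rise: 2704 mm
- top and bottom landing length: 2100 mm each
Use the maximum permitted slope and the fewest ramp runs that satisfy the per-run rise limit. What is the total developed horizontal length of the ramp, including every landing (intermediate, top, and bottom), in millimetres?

2704 / 420 = 6.438 → round up to 7 ramp runs. That means 6 intermediate landings.
Horizontal run for 2704 mm of rise at 1:14 is 2704 × 14 = 37856 mm.
6 intermediate landings contribute 6 × 1350 = 8100 mm.
Top and bottom landings: 2 × 2100 = 4200 mm.
Total = 37856 + 8100 + 4200 = 50156 mm.

50156 mm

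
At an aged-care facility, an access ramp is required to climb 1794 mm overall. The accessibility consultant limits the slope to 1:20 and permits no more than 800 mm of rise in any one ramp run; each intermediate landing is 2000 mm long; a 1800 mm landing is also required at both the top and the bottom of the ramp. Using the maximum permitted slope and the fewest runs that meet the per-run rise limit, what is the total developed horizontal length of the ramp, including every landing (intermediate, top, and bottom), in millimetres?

43480 mm

1794 / 800 = 2.243 → round up to 3 ramp runs. That means 2 intermediate landings.
Ramp run (horizontal) at 1:20: 1794 × 20 = 35880 mm.
2 intermediate landings contribute 2 × 2000 = 4000 mm.
Top and bottom landings: 2 × 1800 = 3600 mm.
Total = 35880 + 4000 + 3600 = 43480 mm.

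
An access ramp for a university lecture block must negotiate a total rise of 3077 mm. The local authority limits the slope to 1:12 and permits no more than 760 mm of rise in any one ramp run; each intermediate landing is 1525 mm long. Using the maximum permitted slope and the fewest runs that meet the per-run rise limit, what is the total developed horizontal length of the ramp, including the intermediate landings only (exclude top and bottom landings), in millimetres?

At most 760 each: 3077/760 = 4.05, giving 5 ramp runs. That means 4 intermediate landings.
Horizontal run for 3077 mm of rise at 1:12 is 3077 × 12 = 36924 mm.
Intermediate landings: 4 × 1525 = 6100 mm.
Total developed length = 36924 + 6100 = 43024 mm.

43024 mm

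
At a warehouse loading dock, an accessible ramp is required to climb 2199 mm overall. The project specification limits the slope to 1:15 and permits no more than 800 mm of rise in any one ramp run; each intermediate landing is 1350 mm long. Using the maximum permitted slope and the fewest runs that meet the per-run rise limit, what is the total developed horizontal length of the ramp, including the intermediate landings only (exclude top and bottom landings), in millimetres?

2199 / 800 = 2.75, so 3 ramp runs are needed. That means 2 intermediate landings.
Ramp run (horizontal) at 1:15: 2199 × 15 = 32985 mm.
2 intermediate landings contribute 2 × 1350 = 2700 mm.
Developed length = 32985 + 2700 = 35685 mm.

35685 mm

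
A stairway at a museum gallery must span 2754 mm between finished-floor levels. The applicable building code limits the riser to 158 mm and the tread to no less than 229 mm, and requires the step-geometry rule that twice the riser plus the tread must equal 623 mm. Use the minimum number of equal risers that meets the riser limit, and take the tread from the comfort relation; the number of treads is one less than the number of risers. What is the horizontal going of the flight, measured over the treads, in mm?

At most 158 each: 2754/158 = 17.43, giving 18 risers.
Each riser is 2754/18 = 153 mm (≤ 158 mm).
Tread T = 623 − 2 × 153 = 317 mm (≥ 229 mm).
Going = (18 − 1) × 317 = 5389 mm.

5389 mm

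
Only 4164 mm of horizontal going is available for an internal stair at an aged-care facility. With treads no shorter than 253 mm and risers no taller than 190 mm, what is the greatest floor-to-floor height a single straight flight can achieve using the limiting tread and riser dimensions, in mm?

Treads that fit: ⌊4164 / 253⌋ = 16.
Risers = treads + 1 = 17.
Maximum height = 17 × 190 = 3230 mm.

3230 mm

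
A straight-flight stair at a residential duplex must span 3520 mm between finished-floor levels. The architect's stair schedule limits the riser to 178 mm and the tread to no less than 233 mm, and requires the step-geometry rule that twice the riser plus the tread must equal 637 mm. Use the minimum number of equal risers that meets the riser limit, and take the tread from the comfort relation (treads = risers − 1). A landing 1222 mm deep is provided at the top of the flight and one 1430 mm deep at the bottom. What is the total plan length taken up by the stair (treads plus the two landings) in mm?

At most 178 each: 3520/178 = 19.78, giving 20 risers.
R = 3520 ÷ 20 = 176 mm.
Tread T = 637 − 2 × 176 = 285 mm (≥ 233 mm).
20 risers give 19 treads; going = 19 × 285 = 5415 mm.
Enclosure = 5415 + 1222 + 1430 = 8067 mm.

8067 mm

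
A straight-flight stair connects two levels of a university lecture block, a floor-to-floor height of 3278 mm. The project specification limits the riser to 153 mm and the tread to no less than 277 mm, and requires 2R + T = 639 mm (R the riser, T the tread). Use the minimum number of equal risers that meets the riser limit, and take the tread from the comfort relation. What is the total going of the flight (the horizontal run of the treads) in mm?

7161 mm

⌈3278/153⌉ = 22 risers.
R = 3278 ÷ 22 = 149 mm.
Tread T = 639 − 2 × 149 = 341 mm (≥ 277 mm).
22 risers give 21 treads; going = 21 × 341 = 7161 mm.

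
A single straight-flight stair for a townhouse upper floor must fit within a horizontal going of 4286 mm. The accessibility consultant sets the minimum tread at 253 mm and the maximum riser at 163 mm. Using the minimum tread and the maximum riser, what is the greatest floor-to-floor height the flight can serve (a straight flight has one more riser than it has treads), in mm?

2771 mm

4286 / 253 = 16.94, so 16 treads fit.
Risers = treads + 1 = 17.
Maximum height = 17 × 163 = 2771 mm.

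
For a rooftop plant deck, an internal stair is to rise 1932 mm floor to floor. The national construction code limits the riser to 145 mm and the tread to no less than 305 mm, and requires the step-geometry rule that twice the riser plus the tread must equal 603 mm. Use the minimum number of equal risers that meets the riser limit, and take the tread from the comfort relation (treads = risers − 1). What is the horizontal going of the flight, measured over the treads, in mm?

4251 mm

1932 / 145 = 13.32, so 14 risers are needed.
Riser R = 1932 / 14 = 138 mm, within the 145 mm limit.
T = 603 − 2·138 = 327 mm, which satisfies the 305 mm minimum.
Going = (14 − 1) × 327 = 4251 mm.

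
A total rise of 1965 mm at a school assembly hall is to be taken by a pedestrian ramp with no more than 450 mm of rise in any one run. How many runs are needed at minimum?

5 runs

1965 / 450 = 4.37, so 5 ramp runs are needed.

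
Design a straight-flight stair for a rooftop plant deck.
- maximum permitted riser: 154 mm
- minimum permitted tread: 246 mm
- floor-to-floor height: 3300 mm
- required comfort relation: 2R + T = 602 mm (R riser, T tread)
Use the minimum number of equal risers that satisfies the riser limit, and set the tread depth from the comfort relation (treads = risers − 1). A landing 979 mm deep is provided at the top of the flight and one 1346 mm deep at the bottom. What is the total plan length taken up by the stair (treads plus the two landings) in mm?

At most 154 each: 3300/154 = 21.43, giving 22 risers.
Riser R = 3300 / 22 = 150 mm, within the 154 mm limit.
T = 602 − 2·150 = 302 mm, which satisfies the 246 mm minimum.
Going = (22 − 1) × 302 = 6342 mm.
Add landings: 6342 + 979 + 1346 = 8667 mm.

8667 mm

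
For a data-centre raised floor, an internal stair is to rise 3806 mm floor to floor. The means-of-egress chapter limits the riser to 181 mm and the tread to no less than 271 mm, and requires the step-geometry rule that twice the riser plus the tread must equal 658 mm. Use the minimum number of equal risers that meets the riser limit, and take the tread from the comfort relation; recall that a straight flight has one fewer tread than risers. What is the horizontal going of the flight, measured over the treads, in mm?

6552 mm

3806 / 181 = 21.028 → round up to 22 risers.
Riser R = 3806 / 22 = 173 mm, within the 181 mm limit.
T = 658 − 2·173 = 312 mm, which satisfies the 271 mm minimum.
Treads = 22 − 1 = 21; going = 21 × 312 = 6552 mm.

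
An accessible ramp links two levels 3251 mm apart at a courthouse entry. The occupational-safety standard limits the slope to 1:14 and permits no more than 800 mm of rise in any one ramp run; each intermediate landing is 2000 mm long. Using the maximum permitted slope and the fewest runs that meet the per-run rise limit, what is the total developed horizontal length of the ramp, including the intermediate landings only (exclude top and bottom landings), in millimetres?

⌈3251/800⌉ = 5 ramp runs. That means 4 intermediate landings.
Ramp run (horizontal) at 1:14: 3251 × 14 = 45514 mm.
Intermediate landings: 4 × 2000 = 8000 mm.
Developed length = 45514 + 8000 = 53514 mm.

53514 mm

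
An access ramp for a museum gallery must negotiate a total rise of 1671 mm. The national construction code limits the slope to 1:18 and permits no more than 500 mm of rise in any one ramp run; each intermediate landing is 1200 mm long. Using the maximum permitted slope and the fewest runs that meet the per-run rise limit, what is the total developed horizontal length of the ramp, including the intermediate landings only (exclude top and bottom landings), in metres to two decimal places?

⌈1671/500⌉ = 4 ramp runs. That means 3 intermediate landings.
Horizontal run for 1671 mm of rise at 1:18 is 1671 × 18 = 30078 mm.
3 intermediate landings contribute 3 × 1200 = 3600 mm.
Total developed length = 30078 + 3600 = 33678 mm.
= 33.68 m.

33.68 m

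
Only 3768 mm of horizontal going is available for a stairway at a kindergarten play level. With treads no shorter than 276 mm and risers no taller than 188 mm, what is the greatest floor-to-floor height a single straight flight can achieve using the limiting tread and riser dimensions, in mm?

3768 / 276 = 13.65, so 13 treads fit.
Risers = treads + 1 = 14.
Maximum height = 14 × 188 = 2632 mm.

2632 mm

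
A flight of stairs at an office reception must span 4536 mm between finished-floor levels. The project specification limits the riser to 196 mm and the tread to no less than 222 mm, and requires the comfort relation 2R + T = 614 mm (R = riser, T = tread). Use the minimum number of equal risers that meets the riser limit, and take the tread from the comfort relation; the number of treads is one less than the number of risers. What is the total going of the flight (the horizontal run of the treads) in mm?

5428 mm

4536 / 196 = 23.143 → round up to 24 risers.
R = 4536 ÷ 24 = 189 mm.
T = 614 − 2·189 = 236 mm, which satisfies the 222 mm minimum.
Going = (24 − 1) × 236 = 5428 mm.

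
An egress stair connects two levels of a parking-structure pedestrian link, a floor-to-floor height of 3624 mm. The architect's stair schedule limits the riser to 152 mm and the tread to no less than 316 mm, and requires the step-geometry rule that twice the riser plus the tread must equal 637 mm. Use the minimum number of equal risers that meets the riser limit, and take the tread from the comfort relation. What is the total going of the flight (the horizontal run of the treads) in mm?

7705 mm

3624 / 152 = 23.842 → round up to 24 risers.
Riser R = 3624 / 24 = 151 mm, within the 152 mm limit.
From 2R + T = 637: T = 637 − 302 = 335 mm.
Treads = 24 − 1 = 23; going = 23 × 335 = 7705 mm.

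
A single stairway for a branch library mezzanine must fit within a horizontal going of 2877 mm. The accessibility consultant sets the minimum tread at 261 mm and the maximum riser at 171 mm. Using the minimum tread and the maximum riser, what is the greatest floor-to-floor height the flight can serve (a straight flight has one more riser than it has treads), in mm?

2052 mm

2877 / 261 = 11.02, so 11 treads fit.
Risers = treads + 1 = 12.
Maximum height = 12 × 171 = 2052 mm.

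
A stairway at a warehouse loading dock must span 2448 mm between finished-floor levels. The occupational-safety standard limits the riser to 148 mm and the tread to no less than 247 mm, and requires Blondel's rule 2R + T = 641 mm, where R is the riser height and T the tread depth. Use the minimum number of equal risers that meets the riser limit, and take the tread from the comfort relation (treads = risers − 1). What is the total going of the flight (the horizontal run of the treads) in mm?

5648 mm

2448 / 148 = 16.54, so 17 risers are needed.
Riser R = 2448 / 17 = 144 mm, within the 148 mm limit.
T = 641 − 2·144 = 353 mm, which satisfies the 247 mm minimum.
17 risers give 16 treads; going = 16 × 353 = 5648 mm.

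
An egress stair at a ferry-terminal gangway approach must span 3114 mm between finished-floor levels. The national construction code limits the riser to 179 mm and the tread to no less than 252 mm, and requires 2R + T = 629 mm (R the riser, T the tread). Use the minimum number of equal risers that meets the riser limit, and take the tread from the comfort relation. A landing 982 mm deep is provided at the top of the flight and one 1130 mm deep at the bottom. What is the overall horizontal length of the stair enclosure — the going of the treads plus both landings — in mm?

6923 mm

3114 / 179 = 17.40, so 18 risers are needed.
R = 3114 ÷ 18 = 173 mm.
Tread T = 629 − 2 × 173 = 283 mm (≥ 252 mm).
18 risers give 17 treads; going = 17 × 283 = 4811 mm.
Add landings: 4811 + 982 + 1130 = 6923 mm.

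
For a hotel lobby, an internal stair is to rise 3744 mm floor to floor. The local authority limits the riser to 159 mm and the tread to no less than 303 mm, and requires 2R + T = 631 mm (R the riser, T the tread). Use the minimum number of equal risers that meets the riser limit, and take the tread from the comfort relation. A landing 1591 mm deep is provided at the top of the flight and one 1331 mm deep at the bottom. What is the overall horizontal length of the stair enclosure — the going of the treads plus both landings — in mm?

3744 / 159 = 23.547 → round up to 24 risers.
R = 3744 ÷ 24 = 156 mm.
T = 631 − 2·156 = 319 mm, which satisfies the 303 mm minimum.
24 risers give 23 treads; going = 23 × 319 = 7337 mm.
Add landings: 7337 + 1591 + 1331 = 10259 mm.

10259 mm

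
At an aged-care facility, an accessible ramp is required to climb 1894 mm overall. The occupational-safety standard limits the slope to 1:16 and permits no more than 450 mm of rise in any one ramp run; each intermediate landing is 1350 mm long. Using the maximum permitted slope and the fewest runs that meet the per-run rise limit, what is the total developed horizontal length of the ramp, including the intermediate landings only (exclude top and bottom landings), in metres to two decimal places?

⌈1894/450⌉ = 5 ramp runs. That means 4 intermediate landings.
Ramp run (horizontal) at 1:16: 1894 × 16 = 30304 mm.
4 intermediate landings contribute 4 × 1350 = 5400 mm.
Developed length = 30304 + 5400 = 35704 mm.
= 35.70 m.

35.70 m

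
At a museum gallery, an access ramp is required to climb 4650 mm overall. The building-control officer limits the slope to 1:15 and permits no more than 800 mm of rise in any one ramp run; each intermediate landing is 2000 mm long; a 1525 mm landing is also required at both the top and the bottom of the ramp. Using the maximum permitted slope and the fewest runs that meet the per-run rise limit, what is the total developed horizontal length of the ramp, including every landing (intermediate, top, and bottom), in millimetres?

At most 800 each: 4650/800 = 5.81, giving 6 ramp runs. That means 5 intermediate landings.
Horizontal run for 4650 mm of rise at 1:15 is 4650 × 15 = 69750 mm.
Intermediate landings: 5 × 2000 = 10000 mm.
Top and bottom landings: 2 × 1525 = 3050 mm.
Total = 69750 + 10000 + 3050 = 82800 mm.

82800 mm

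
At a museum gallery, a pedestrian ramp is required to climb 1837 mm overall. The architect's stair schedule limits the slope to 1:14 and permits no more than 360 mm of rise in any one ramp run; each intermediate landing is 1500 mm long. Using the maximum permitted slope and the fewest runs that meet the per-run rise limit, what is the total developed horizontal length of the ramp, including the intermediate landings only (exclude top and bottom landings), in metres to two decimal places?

At most 360 each: 1837/360 = 5.10, giving 6 ramp runs. That means 5 intermediate landings.
Ramp run (horizontal) at 1:14: 1837 × 14 = 25718 mm.
5 intermediate landings contribute 5 × 1500 = 7500 mm.
Total developed length = 25718 + 7500 = 33218 mm.
= 33.22 m.

33.22 m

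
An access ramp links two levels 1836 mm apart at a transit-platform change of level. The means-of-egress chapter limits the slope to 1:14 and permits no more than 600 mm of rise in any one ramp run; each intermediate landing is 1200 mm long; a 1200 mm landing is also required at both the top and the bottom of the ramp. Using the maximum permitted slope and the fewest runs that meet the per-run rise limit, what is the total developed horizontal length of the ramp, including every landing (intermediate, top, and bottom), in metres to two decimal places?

31.70 m

⌈1836/600⌉ = 4 ramp runs. That means 3 intermediate landings.
Horizontal run for 1836 mm of rise at 1:14 is 1836 × 14 = 25704 mm.
3 intermediate landings contribute 3 × 1200 = 3600 mm.
Top and bottom landings: 2 × 1200 = 2400 mm.
Total = 25704 + 3600 + 2400 = 31704 mm.
= 31.70 m.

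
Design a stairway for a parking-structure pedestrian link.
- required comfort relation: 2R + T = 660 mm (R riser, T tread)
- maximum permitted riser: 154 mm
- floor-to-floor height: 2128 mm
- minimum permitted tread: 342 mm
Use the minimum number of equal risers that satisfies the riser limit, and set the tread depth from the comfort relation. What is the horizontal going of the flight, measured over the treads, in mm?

At most 154 each: 2128/154 = 13.82, giving 14 risers.
Each riser is 2128/14 = 152 mm (≤ 154 mm).
Tread T = 660 − 2 × 152 = 356 mm (≥ 342 mm).
Treads = 14 − 1 = 13; going = 13 × 356 = 4628 mm.

4628 mm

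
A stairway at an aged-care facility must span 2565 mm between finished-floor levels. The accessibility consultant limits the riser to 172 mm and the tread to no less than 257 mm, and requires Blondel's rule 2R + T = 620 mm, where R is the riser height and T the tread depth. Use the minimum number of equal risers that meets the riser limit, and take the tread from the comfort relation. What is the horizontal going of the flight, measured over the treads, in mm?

3892 mm

At most 172 each: 2565/172 = 14.91, giving 15 risers.
Each riser is 2565/15 = 171 mm (≤ 172 mm).
From 2R + T = 620: T = 620 − 342 = 278 mm.
Treads = 15 − 1 = 14; going = 14 × 278 = 3892 mm.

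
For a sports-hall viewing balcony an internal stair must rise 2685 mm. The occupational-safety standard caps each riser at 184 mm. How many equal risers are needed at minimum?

2685 / 184 = 14.59, so 15 risers are needed.

15 risers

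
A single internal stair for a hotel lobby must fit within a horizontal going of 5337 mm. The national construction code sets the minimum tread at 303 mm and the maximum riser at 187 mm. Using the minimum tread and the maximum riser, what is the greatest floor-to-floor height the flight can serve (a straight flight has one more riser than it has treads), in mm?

3366 mm

Treads that fit: ⌊5337 / 303⌋ = 17.
Risers = treads + 1 = 18.
Maximum height = 18 × 187 = 3366 mm.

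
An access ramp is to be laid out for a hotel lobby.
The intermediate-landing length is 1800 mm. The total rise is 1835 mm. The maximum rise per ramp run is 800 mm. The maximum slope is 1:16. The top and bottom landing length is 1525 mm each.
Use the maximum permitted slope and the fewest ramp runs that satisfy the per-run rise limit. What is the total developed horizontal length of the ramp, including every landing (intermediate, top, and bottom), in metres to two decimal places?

1835 / 800 = 2.294 → round up to 3 ramp runs. That means 2 intermediate landings.
Horizontal run for 1835 mm of rise at 1:16 is 1835 × 16 = 29360 mm.
2 intermediate landings contribute 2 × 1800 = 3600 mm.
Top and bottom landings: 2 × 1525 = 3050 mm.
Total = 29360 + 3600 + 3050 = 36010 mm.
= 36.01 m.

36.01 m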